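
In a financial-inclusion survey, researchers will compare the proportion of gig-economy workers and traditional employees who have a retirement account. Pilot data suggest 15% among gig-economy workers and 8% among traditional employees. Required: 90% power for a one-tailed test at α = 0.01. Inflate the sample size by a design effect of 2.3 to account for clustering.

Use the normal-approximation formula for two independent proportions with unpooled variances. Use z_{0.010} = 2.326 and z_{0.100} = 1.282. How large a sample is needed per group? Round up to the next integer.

n = 1229 per group

n = (z_α + z_β)² · [p₁(1−p₁) + p₂(1−p₂)] / (p₁ − p₂)²
  = (2.326 + 1.282)² · (0.15·0.85 + 0.08·0.92) / (0.07)²
  = (3.608)² · (0.1275 + 0.0736) / 0.0049
  = 13.0177 · 0.2011 / 0.0049
  = 534.26
Design effect: 2.3 × 534.26 = 1228.79.
Round up → n = 1229 per group.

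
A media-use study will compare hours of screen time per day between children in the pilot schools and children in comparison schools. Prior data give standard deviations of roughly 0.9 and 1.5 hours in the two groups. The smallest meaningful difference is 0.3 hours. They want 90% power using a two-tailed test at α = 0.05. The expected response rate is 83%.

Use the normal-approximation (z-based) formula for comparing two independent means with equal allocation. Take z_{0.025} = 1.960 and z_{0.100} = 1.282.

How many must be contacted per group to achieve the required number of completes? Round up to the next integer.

n = 431 per group

n = (z_{α/2} + z_β)² · (σ₁² + σ₂²) / δ²
  = (1.960 + 1.282)² · (0.9² + 1.5² = 3.06) / 0.3²
  = 10.5106 · 3.06 / 0.09
  = 357.36
Adjust for 83% response: 357.36 / 0.83 = 430.55.
Round up → n = 431 per group.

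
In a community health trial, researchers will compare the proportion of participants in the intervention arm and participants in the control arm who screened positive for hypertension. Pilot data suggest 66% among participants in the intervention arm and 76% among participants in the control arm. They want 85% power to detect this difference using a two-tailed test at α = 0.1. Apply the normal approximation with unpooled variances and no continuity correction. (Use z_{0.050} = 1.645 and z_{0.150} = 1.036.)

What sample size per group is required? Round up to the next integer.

n = 293 per group

n = (z_{α/2} + z_β)² · [p₁(1−p₁) + p₂(1−p₂)] / (p₁ − p₂)²
  = (1.645 + 1.036)² · (0.66·0.34 + 0.76·0.24) / (-0.10)²
  = (2.681)² · (0.2244 + 0.1824) / 0.0100
  = 7.1878 · 0.4068 / 0.0100
  = 292.40
Round up → n = 293 per group.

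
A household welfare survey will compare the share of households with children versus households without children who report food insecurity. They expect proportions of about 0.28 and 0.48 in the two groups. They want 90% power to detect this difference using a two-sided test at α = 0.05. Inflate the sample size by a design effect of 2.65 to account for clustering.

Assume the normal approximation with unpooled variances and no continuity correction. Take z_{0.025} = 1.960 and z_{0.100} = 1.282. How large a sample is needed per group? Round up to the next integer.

n = (z_{α/2} + z_β)² · [p₁(1−p₁) + p₂(1−p₂)] / (p₁ − p₂)²
  = (1.960 + 1.282)² · (0.28·0.72 + 0.48·0.52) / (-0.20)²
  = (3.242)² · (0.2016 + 0.2496) / 0.0400
  = 10.5106 · 0.4512 / 0.0400
  = 118.56
Design effect: 2.65 × 118.56 = 314.18.
Round up → n = 315 per group.

n = 315 per group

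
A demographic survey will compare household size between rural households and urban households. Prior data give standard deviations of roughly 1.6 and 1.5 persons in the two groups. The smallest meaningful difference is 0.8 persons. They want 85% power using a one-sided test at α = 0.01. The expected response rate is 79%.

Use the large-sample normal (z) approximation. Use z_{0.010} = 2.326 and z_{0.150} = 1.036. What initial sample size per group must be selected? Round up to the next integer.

n = (z_α + z_β)² · (σ₁² + σ₂²) / δ²
  = (2.326 + 1.036)² · (1.6² + 1.5² = 4.81) / 0.8²
  = 11.3030 · 4.81 / 0.64
  = 84.95
Adjust for 79% response: 84.95 / 0.79 = 107.53.
Round up → n = 108 per group.

n = 108 per group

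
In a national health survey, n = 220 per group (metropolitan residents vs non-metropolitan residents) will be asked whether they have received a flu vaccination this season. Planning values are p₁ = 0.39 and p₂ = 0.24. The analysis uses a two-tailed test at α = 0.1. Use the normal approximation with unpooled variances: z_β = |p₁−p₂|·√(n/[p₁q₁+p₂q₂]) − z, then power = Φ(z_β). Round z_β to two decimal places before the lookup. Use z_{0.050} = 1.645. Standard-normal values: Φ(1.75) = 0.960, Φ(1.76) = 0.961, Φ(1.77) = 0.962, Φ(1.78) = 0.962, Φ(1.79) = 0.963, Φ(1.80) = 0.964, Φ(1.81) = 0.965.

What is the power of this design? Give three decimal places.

Power ≈ 0.963

z_β = |p₁−p₂|·√(n/[p₁q₁+p₂q₂]) − z_{α/2}
    = 0.15 · √(220/0.4203) − 1.645
    = 0.15 · 22.8787 − 1.645
    = 3.4318 − 1.645 = 1.7868 → 1.79
Power = Φ(1.79) = 0.963.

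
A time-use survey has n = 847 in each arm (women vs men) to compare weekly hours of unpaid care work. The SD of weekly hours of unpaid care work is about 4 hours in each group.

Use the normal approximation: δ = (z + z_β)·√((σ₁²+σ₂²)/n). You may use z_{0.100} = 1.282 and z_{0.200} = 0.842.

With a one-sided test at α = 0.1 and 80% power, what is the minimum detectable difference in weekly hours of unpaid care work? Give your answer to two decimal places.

δ = (z_α + z_β) · √((σ₁²+σ₂²)/n)
  = (1.282 + 0.842) · √(32/847)
  = 2.124 · √0.03778
  = 2.124 · 0.1944
  = 0.4128

Minimum detectable difference ≈ 0.41 hours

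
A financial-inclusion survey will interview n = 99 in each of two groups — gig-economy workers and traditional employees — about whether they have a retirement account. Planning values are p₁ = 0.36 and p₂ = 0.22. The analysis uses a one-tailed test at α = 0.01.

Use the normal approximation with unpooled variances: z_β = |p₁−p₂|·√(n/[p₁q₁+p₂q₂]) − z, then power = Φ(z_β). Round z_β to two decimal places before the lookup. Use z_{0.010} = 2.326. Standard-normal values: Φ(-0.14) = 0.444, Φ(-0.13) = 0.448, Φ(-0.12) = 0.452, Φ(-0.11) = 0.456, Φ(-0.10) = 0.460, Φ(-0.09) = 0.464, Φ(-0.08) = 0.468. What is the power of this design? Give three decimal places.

z_β = |p₁−p₂|·√(n/[p₁q₁+p₂q₂]) − z_α
    = 0.14 · √(99/0.4020) − 2.326
    = 0.14 · 15.6929 − 2.326
    = 2.1970 − 2.326 = -0.1290 → -0.13
Power = Φ(-0.13) = 0.448.

Power ≈ 0.448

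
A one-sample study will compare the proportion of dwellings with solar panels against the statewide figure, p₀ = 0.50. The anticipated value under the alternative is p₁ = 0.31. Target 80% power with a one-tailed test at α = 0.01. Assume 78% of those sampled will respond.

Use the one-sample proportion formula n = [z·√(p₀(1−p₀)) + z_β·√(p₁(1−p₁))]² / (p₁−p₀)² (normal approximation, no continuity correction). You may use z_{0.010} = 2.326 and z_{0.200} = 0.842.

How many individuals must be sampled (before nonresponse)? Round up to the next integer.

n = [z_α·√(p₀q₀) + z_β·√(p₁q₁)]² / (p₁ − p₀)²
  = [2.326·√(0.50·0.50) + 0.842·√(0.31·0.69)]² / (-0.19)²
  = [2.326·0.5000 + 0.842·0.4625]² / 0.0361
  = [1.5524]² / 0.0361
  = 66.76
Adjust for 78% response: 66.76 / 0.78 = 85.59.
Round up → n = 86.

n = 86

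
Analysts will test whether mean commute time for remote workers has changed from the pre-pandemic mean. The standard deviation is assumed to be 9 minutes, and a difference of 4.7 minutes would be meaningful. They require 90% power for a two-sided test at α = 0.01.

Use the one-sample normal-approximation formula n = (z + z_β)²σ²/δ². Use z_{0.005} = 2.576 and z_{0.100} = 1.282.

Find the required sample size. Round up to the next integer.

n = 55

n = (z_{α/2} + z_β)² · σ² / δ²
  = (2.576 + 1.282)² · 9² / 4.7²
  = 14.8842 · 81 / 22.09
  = 54.58
Round up → n = 55.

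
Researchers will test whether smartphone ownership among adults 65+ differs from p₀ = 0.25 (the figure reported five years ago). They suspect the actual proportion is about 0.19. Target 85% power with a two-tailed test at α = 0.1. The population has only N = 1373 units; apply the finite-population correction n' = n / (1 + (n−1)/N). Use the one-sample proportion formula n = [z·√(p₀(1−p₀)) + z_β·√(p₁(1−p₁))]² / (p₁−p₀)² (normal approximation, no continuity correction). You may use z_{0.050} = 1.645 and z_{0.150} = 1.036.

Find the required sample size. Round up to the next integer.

n = [z_{α/2}·√(p₀q₀) + z_β·√(p₁q₁)]² / (p₁ − p₀)²
  = [1.645·√(0.25·0.75) + 1.036·√(0.19·0.81)]² / (-0.06)²
  = [1.645·0.4330 + 1.036·0.3923]² / 0.0036
  = [1.1187]² / 0.0036
  = 347.65
Finite-population correction (N = 1373): 347.65 / (1 + (347.65 − 1)/1373) = 277.57.
Round up → n = 278.

n = 278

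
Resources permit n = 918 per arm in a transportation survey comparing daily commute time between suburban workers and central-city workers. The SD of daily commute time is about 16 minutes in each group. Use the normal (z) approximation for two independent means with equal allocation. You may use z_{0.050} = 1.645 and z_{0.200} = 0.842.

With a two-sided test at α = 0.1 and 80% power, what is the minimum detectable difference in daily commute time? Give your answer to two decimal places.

Minimum detectable difference ≈ 1.86 minutes

δ = (z_{α/2} + z_β) · √((σ₁²+σ₂²)/n)
  = (1.645 + 0.842) · √(512/918)
  = 2.487 · √0.55773
  = 2.487 · 0.7468
  = 1.8573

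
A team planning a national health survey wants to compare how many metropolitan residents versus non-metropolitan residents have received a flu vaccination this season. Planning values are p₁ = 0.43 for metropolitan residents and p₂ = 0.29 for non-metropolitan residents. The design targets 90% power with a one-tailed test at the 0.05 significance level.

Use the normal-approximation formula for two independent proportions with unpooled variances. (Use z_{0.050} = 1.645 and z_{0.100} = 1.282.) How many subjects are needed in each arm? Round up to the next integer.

n = (z_α + z_β)² · [p₁(1−p₁) + p₂(1−p₂)] / (p₁ − p₂)²
  = (1.645 + 1.282)² · (0.43·0.57 + 0.29·0.71) / (0.14)²
  = (2.927)² · (0.2451 + 0.2059) / 0.0196
  = 8.5673 · 0.4510 / 0.0196
  = 197.14
Round up → n = 198 per group.

n = 198 per group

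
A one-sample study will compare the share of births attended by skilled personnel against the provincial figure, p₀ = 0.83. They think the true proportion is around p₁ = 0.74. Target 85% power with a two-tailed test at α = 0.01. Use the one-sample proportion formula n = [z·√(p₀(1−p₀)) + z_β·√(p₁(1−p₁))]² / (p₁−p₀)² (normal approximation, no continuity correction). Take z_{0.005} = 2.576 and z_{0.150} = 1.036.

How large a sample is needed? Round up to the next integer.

n = [z_{α/2}·√(p₀q₀) + z_β·√(p₁q₁)]² / (p₁ − p₀)²
  = [2.576·√(0.83·0.17) + 1.036·√(0.74·0.26)]² / (-0.09)²
  = [2.576·0.3756 + 1.036·0.4386]² / 0.0081
  = [1.4221]² / 0.0081
  = 249.66
Round up → n = 250.

n = 250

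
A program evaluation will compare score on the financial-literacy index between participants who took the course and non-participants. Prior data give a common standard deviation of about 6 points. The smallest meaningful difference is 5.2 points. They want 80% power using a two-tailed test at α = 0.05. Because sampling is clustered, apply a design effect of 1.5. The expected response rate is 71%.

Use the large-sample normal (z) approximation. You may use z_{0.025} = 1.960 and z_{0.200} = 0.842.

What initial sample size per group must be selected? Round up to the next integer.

n = 45 per group

n = (z_{α/2} + z_β)² · (σ₁² + σ₂²) / δ²
  = (1.960 + 0.842)² · (2·6² = 72) / 5.2²
  = 7.8512 · 72 / 27.04
  = 20.91
Design effect: 1.5 × 20.91 = 31.36.
Adjust for 71% response: 31.36 / 0.71 = 44.17.
Round up → n = 45 per group.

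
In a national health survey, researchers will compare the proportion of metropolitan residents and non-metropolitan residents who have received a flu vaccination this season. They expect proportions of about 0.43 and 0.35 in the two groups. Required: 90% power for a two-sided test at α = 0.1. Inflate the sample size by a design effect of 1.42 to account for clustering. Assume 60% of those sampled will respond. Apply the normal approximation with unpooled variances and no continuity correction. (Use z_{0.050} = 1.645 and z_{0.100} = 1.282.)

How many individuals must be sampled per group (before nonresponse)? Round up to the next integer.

n = 1498 per group

n = (z_{α/2} + z_β)² · [p₁(1−p₁) + p₂(1−p₂)] / (p₁ − p₂)²
  = (1.645 + 1.282)² · (0.43·0.57 + 0.35·0.65) / (0.08)²
  = (2.927)² · (0.2451 + 0.2275) / 0.0064
  = 8.5673 · 0.4726 / 0.0064
  = 632.64
Design effect: 1.42 × 632.64 = 898.35.
Adjust for 60% response: 898.35 / 0.60 = 1497.26.
Round up → n = 1498 per group.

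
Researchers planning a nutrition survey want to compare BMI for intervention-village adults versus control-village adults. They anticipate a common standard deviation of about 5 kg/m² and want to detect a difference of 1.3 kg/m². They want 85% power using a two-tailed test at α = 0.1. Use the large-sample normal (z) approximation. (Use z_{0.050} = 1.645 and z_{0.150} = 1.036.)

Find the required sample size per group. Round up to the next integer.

n = (z_{α/2} + z_β)² · (σ₁² + σ₂²) / δ²
  = (1.645 + 1.036)² · (2·5² = 50) / 1.3²
  = 7.1878 · 50 / 1.69
  = 212.66
Round up → n = 213 per group.

n = 213 per group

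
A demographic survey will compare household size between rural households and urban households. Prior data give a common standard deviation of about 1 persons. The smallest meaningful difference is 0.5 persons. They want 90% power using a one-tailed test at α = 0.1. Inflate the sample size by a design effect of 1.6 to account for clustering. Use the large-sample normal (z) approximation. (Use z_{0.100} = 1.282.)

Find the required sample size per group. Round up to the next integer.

n = (z_α + z_β)² · (σ₁² + σ₂²) / δ²
  = (1.282 + 1.282)² · (2·1² = 2) / 0.5²
  = 6.5741 · 2 / 0.25
  = 52.59
Design effect: 1.6 × 52.59 = 84.15.
Round up → n = 85 per group.

n = 85 per group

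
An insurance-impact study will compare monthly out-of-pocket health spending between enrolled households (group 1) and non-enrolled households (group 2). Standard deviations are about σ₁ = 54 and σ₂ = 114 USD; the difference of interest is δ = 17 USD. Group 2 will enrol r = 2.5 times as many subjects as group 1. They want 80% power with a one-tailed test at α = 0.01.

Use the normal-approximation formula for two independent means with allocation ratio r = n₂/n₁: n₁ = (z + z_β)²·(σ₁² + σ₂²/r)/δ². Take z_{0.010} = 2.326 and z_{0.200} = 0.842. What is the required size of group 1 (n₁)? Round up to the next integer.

n₁ = (z_α + z_β)² · (σ₁² + σ₂²/r) / δ²
   = (2.326 + 0.842)² · (54² + 114²/2.5) / 17²
   = 10.0362 · (2916 + 5198.4) / 289
   = 10.0362 · 8114.4 / 289
   = 281.79
Round up → n₁ = 282; n₂ = r·n₁ = 2.5 × 282 = 705.

n₁ = 282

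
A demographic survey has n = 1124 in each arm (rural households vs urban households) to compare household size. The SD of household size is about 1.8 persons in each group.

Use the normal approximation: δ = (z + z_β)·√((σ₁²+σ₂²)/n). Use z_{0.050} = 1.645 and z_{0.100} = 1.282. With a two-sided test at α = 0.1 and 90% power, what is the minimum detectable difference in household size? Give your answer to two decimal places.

δ = (z_{α/2} + z_β) · √((σ₁²+σ₂²)/n)
  = (1.645 + 1.282) · √(6.48/1124)
  = 2.927 · √0.00577
  = 2.927 · 0.0759
  = 0.2222

Minimum detectable difference ≈ 0.22 persons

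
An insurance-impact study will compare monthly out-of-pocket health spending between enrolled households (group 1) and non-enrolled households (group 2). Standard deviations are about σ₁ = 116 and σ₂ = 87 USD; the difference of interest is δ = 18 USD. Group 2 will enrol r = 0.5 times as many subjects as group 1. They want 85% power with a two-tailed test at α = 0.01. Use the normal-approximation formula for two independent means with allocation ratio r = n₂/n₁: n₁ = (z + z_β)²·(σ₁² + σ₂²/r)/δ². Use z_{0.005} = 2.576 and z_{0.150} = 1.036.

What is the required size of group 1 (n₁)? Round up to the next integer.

n₁ = (z_{α/2} + z_β)² · (σ₁² + σ₂²/r) / δ²
   = (2.576 + 1.036)² · (116² + 87²/0.5) / 18²
   = 13.0465 · (13456 + 15138) / 324
   = 13.0465 · 28594 / 324
   = 1151.40
Round up → n₁ = 1152; n₂ = r·n₁ = 0.5 × 1152 = 576.

n₁ = 1152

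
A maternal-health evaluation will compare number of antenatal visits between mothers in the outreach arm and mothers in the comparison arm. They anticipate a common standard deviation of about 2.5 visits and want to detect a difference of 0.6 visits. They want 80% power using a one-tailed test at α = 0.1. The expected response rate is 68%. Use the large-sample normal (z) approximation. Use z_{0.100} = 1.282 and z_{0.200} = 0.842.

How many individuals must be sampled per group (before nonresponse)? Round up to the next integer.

n = 231 per group

n = (z_α + z_β)² · (σ₁² + σ₂²) / δ²
  = (1.282 + 0.842)² · (2·2.5² = 12.5) / 0.6²
  = 4.5114 · 12.5 / 0.36
  = 156.65
Adjust for 68% response: 156.65 / 0.68 = 230.36.
Round up → n = 231 per group.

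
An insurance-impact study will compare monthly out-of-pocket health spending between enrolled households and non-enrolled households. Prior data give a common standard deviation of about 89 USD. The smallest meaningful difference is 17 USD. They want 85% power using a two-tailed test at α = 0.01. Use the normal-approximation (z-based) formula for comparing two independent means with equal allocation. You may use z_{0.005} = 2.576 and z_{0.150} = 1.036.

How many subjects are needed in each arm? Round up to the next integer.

n = (z_{α/2} + z_β)² · (σ₁² + σ₂²) / δ²
  = (2.576 + 1.036)² · (2·89² = 15842) / 17²
  = 13.0465 · 15842 / 289
  = 715.17
Round up → n = 716 per group.

n = 716 per group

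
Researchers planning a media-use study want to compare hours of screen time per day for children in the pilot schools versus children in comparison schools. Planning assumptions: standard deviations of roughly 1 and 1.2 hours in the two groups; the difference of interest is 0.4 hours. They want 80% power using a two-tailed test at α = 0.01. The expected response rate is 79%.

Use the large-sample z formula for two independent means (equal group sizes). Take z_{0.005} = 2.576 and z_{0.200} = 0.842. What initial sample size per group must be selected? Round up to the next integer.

n = 226 per group

n = (z_{α/2} + z_β)² · (σ₁² + σ₂²) / δ²
  = (2.576 + 0.842)² · (1² + 1.2² = 2.44) / 0.4²
  = 11.6827 · 2.44 / 0.16
  = 178.16
Adjust for 79% response: 178.16 / 0.79 = 225.52.
Round up → n = 226 per group.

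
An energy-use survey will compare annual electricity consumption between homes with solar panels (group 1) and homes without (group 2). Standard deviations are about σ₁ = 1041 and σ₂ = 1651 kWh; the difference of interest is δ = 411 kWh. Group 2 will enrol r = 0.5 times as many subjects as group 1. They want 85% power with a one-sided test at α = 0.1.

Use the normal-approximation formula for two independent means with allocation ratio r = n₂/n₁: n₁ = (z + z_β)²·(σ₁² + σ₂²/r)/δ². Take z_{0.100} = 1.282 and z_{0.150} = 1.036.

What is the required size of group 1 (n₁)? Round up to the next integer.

n₁ = (z_α + z_β)² · (σ₁² + σ₂²/r) / δ²
   = (1.282 + 1.036)² · (1041² + 1651²/0.5) / 411²
   = 5.3731 · (1083681 + 5451602) / 168921
   = 5.3731 · 6535283 / 168921
   = 207.88
Round up → n₁ = 208; n₂ = r·n₁ = 0.5 × 208 = 104.

n₁ = 208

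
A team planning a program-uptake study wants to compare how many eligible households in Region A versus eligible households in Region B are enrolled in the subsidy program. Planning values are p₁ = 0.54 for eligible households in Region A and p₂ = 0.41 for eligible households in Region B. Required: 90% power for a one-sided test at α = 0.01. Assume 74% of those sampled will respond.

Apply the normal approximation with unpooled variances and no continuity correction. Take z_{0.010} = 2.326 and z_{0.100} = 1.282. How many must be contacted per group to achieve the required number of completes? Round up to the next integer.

n = 511 per group

n = (z_α + z_β)² · [p₁(1−p₁) + p₂(1−p₂)] / (p₁ − p₂)²
  = (2.326 + 1.282)² · (0.54·0.46 + 0.41·0.59) / (0.13)²
  = (3.608)² · (0.2484 + 0.2419) / 0.0169
  = 13.0177 · 0.4903 / 0.0169
  = 377.67
Adjust for 74% response: 377.67 / 0.74 = 510.36.
Round up → n = 511 per group.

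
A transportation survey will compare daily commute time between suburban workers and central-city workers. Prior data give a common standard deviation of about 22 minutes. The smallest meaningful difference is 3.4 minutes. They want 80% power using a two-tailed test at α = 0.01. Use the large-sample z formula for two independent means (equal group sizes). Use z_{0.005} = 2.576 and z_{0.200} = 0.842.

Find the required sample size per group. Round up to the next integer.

n = 979 per group

n = (z_{α/2} + z_β)² · (σ₁² + σ₂²) / δ²
  = (2.576 + 0.842)² · (2·22² = 968) / 3.4²
  = 11.6827 · 968 / 11.56
  = 978.28
Round up → n = 979 per group.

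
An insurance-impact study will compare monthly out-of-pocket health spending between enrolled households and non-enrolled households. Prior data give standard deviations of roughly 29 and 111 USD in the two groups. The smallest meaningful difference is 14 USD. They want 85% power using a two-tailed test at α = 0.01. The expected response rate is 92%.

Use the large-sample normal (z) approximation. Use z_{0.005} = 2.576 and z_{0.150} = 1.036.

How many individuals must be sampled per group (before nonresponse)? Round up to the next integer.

n = 953 per group

n = (z_{α/2} + z_β)² · (σ₁² + σ₂²) / δ²
  = (2.576 + 1.036)² · (29² + 111² = 13162) / 14²
  = 13.0465 · 13162 / 196
  = 876.12
Adjust for 92% response: 876.12 / 0.92 = 952.30.
Round up → n = 953 per group.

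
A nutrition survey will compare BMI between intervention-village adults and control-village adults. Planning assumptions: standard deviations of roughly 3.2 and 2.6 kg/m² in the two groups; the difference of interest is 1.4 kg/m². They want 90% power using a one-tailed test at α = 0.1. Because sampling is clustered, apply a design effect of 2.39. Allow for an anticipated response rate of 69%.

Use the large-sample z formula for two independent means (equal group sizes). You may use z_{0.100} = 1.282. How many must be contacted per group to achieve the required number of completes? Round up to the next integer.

n = (z_α + z_β)² · (σ₁² + σ₂²) / δ²
  = (1.282 + 1.282)² · (3.2² + 2.6² = 17) / 1.4²
  = 6.5741 · 17 / 1.96
  = 57.02
Design effect: 2.39 × 57.02 = 136.28.
Adjust for 69% response: 136.28 / 0.69 = 197.50.
Round up → n = 198 per group.

n = 198 per group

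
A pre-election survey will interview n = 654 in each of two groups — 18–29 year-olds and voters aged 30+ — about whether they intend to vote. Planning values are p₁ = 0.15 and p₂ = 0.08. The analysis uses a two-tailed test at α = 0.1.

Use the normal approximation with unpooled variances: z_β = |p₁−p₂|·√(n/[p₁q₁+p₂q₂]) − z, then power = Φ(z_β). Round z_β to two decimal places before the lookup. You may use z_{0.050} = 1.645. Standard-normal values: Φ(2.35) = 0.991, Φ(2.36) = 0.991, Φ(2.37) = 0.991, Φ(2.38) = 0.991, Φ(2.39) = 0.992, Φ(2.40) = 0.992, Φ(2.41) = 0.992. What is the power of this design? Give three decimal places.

Power ≈ 0.991

z_β = |p₁−p₂|·√(n/[p₁q₁+p₂q₂]) − z_{α/2}
    = 0.07 · √(654/0.2011) − 1.645
    = 0.07 · 57.0273 − 1.645
    = 3.9919 − 1.645 = 2.3469 → 2.35
Power = Φ(2.35) = 0.991.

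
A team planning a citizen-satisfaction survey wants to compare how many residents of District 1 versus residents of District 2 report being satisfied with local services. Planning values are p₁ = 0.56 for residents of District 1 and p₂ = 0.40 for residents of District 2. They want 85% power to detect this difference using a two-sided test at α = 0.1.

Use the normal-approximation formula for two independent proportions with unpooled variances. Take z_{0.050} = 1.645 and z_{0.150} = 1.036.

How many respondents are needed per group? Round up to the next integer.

n = 137 per group

n = (z_{α/2} + z_β)² · [p₁(1−p₁) + p₂(1−p₂)] / (p₁ − p₂)²
  = (1.645 + 1.036)² · (0.56·0.44 + 0.40·0.60) / (0.16)²
  = (2.681)² · (0.2464 + 0.2400) / 0.0256
  = 7.1878 · 0.4864 / 0.0256
  = 136.57
Round up → n = 137 per group.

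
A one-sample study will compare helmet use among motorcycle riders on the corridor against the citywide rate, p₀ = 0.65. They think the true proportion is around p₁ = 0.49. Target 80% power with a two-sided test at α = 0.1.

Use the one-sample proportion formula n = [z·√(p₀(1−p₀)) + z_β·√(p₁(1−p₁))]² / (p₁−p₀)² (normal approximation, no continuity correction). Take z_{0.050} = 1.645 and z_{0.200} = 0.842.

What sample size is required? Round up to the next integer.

n = [z_{α/2}·√(p₀q₀) + z_β·√(p₁q₁)]² / (p₁ − p₀)²
  = [1.645·√(0.65·0.35) + 0.842·√(0.49·0.51)]² / (-0.16)²
  = [1.645·0.4770 + 0.842·0.4999]² / 0.0256
  = [1.2055]² / 0.0256
  = 56.77
Round up → n = 57.

n = 57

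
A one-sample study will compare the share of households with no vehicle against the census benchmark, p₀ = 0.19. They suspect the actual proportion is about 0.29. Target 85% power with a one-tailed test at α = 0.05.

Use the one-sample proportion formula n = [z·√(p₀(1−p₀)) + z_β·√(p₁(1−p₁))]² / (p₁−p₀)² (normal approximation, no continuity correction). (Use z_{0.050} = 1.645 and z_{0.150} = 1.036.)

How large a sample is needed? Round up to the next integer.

n = 125

n = [z_α·√(p₀q₀) + z_β·√(p₁q₁)]² / (p₁ − p₀)²
  = [1.645·√(0.19·0.81) + 1.036·√(0.29·0.71)]² / (0.10)²
  = [1.645·0.3923 + 1.036·0.4538]² / 0.0100
  = [1.1154]² / 0.0100
  = 124.42
Round up → n = 125.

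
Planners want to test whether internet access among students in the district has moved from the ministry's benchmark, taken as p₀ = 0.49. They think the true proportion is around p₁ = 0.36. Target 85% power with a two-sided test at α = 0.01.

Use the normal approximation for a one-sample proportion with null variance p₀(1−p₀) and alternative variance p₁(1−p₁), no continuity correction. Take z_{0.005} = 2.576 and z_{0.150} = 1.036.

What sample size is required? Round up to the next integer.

n = [z_{α/2}·√(p₀q₀) + z_β·√(p₁q₁)]² / (p₁ − p₀)²
  = [2.576·√(0.49·0.51) + 1.036·√(0.36·0.64)]² / (-0.13)²
  = [2.576·0.4999 + 1.036·0.4800]² / 0.0169
  = [1.7850]² / 0.0169
  = 188.54
Round up → n = 189.

n = 189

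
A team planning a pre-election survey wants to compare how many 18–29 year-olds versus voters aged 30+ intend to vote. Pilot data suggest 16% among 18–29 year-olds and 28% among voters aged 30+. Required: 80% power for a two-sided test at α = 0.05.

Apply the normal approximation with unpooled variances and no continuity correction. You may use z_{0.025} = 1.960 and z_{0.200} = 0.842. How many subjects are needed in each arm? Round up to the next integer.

n = 184 per group

n = (z_{α/2} + z_β)² · [p₁(1−p₁) + p₂(1−p₂)] / (p₁ − p₂)²
  = (1.960 + 0.842)² · (0.16·0.84 + 0.28·0.72) / (-0.12)²
  = (2.802)² · (0.1344 + 0.2016) / 0.0144
  = 7.8512 · 0.3360 / 0.0144
  = 183.19
Round up → n = 184 per group.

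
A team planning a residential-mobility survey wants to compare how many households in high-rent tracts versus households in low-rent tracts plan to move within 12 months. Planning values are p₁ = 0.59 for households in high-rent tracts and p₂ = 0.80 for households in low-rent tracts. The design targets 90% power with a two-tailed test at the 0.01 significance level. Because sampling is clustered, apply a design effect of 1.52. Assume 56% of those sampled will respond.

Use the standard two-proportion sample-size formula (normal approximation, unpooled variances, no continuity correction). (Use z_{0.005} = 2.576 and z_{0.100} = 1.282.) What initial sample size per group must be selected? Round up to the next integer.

n = (z_{α/2} + z_β)² · [p₁(1−p₁) + p₂(1−p₂)] / (p₁ − p₂)²
  = (2.576 + 1.282)² · (0.59·0.41 + 0.80·0.20) / (-0.21)²
  = (3.858)² · (0.2419 + 0.1600) / 0.0441
  = 14.8842 · 0.4019 / 0.0441
  = 135.65
Design effect: 1.52 × 135.65 = 206.18.
Adjust for 56% response: 206.18 / 0.56 = 368.18.
Round up → n = 369 per group.

n = 369 per group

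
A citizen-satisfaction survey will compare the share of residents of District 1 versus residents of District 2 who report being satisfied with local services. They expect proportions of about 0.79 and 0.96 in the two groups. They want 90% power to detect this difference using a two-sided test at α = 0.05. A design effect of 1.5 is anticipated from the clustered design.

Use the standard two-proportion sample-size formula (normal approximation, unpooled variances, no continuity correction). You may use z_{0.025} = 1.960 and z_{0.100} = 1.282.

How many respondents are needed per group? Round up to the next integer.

n = 112 per group

n = (z_{α/2} + z_β)² · [p₁(1−p₁) + p₂(1−p₂)] / (p₁ − p₂)²
  = (1.960 + 1.282)² · (0.79·0.21 + 0.96·0.04) / (-0.17)²
  = (3.242)² · (0.1659 + 0.0384) / 0.0289
  = 10.5106 · 0.2043 / 0.0289
  = 74.30
Design effect: 1.5 × 74.30 = 111.45.
Round up → n = 112 per group.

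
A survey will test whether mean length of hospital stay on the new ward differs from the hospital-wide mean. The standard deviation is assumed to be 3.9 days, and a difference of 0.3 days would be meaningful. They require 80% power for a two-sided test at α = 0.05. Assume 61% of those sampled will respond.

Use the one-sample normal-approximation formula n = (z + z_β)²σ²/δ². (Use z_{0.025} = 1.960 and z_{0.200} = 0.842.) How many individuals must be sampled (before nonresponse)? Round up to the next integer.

n = (z_{α/2} + z_β)² · σ² / δ²
  = (1.960 + 0.842)² · 3.9² / 0.3²
  = 7.8512 · 15.21 / 0.09
  = 1326.85
Adjust for 61% response: 1326.85 / 0.61 = 2175.17.
Round up → n = 2176.

n = 2176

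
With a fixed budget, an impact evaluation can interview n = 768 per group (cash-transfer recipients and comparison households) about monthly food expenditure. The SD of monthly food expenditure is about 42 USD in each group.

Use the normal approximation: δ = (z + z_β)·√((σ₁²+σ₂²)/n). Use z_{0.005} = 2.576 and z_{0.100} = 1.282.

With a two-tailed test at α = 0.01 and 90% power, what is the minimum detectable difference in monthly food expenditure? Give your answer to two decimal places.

Minimum detectable difference ≈ 8.27 USD

δ = (z_{α/2} + z_β) · √((σ₁²+σ₂²)/n)
  = (2.576 + 1.282) · √(3528/768)
  = 3.858 · √4.5938
  = 3.858 · 2.1433
  = 8.2689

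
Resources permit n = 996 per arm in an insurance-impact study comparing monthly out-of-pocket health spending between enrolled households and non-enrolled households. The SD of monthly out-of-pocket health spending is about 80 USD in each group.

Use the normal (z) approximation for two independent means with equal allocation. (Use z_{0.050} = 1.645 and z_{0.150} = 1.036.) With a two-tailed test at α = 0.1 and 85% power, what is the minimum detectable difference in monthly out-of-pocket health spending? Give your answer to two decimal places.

δ = (z_{α/2} + z_β) · √((σ₁²+σ₂²)/n)
  = (1.645 + 1.036) · √(12800/996)
  = 2.681 · √12.8514
  = 2.681 · 3.5849
  = 9.6111

Minimum detectable difference ≈ 9.61 USD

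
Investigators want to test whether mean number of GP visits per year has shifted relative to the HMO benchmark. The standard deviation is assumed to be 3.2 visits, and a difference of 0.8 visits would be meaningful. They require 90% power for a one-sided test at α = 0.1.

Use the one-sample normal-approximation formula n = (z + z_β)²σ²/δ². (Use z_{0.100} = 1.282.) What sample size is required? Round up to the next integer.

n = (z_α + z_β)² · σ² / δ²
  = (1.282 + 1.282)² · 3.2² / 0.8²
  = 6.5741 · 10.24 / 0.64
  = 105.19
Round up → n = 106.

n = 106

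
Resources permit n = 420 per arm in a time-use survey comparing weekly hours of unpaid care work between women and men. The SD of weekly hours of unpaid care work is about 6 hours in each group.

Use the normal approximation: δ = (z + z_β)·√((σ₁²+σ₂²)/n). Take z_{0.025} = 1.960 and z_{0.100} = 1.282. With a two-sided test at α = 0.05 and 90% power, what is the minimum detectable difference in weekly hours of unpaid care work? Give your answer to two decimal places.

Minimum detectable difference ≈ 1.34 hours

δ = (z_{α/2} + z_β) · √((σ₁²+σ₂²)/n)
  = (1.960 + 1.282) · √(72/420)
  = 3.242 · √0.17143
  = 3.242 · 0.4140
  = 1.3423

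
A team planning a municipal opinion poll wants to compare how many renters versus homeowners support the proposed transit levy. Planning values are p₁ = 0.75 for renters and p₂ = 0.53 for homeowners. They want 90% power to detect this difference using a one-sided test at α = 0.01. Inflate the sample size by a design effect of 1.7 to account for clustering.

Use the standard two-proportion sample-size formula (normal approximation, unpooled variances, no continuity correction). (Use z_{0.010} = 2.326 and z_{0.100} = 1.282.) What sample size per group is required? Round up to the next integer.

n = 200 per group

n = (z_α + z_β)² · [p₁(1−p₁) + p₂(1−p₂)] / (p₁ − p₂)²
  = (2.326 + 1.282)² · (0.75·0.25 + 0.53·0.47) / (0.22)²
  = (3.608)² · (0.1875 + 0.2491) / 0.0484
  = 13.0177 · 0.4366 / 0.0484
  = 117.43
Design effect: 1.7 × 117.43 = 199.63.
Round up → n = 200 per group.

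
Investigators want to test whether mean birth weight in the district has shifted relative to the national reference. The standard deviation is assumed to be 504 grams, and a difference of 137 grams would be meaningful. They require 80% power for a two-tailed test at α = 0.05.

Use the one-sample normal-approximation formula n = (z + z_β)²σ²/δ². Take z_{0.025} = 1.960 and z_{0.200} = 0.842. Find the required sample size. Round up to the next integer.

n = 107

n = (z_{α/2} + z_β)² · σ² / δ²
  = (1.960 + 0.842)² · 504² / 137²
  = 7.8512 · 254016 / 18769
  = 106.26
Round up → n = 107.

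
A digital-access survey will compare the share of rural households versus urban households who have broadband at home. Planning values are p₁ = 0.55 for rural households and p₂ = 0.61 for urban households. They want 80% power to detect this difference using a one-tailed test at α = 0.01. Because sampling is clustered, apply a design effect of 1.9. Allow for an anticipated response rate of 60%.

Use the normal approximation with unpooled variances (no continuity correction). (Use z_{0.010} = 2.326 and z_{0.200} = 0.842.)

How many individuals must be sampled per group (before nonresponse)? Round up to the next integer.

n = 4286 per group

n = (z_α + z_β)² · [p₁(1−p₁) + p₂(1−p₂)] / (p₁ − p₂)²
  = (2.326 + 0.842)² · (0.55·0.45 + 0.61·0.39) / (-0.06)²
  = (3.168)² · (0.2475 + 0.2379) / 0.0036
  = 10.0362 · 0.4854 / 0.0036
  = 1353.22
Design effect: 1.9 × 1353.22 = 2571.11.
Adjust for 60% response: 2571.11 / 0.60 = 4285.19.
Round up → n = 4286 per group.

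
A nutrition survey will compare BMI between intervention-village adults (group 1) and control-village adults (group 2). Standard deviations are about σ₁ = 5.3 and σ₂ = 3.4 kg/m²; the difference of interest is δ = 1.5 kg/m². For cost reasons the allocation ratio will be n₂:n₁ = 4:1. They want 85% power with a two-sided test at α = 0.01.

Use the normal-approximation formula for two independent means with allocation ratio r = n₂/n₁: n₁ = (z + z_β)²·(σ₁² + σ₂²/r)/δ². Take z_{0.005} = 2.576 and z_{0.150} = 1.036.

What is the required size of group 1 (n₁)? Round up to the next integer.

n₁ = 180

n₁ = (z_{α/2} + z_β)² · (σ₁² + σ₂²/r) / δ²
   = (2.576 + 1.036)² · (5.3² + 3.4²/4) / 1.5²
   = 13.0465 · (28.09 + 2.89) / 2.25
   = 13.0465 · 30.98 / 2.25
   = 179.64
Round up → n₁ = 180; n₂ = r·n₁ = 4 × 180 = 720.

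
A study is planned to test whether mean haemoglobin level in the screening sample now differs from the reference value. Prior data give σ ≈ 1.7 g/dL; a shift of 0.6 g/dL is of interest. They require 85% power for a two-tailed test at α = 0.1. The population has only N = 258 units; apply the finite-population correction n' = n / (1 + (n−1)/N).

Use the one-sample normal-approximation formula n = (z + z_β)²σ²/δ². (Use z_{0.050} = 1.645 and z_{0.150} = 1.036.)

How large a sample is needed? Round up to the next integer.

n = (z_{α/2} + z_β)² · σ² / δ²
  = (1.645 + 1.036)² · 1.7² / 0.6²
  = 7.1878 · 2.89 / 0.36
  = 57.70
Finite-population correction (N = 258): 57.70 / (1 + (57.70 − 1)/258) = 47.31.
Round up → n = 48.

n = 48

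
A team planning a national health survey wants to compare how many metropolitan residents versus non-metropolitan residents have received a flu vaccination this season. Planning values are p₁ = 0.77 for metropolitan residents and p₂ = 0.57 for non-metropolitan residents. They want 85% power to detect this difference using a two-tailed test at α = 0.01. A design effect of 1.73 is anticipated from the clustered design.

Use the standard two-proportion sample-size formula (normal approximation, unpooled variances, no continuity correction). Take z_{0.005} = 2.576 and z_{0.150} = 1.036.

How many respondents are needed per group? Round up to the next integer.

n = 239 per group

n = (z_{α/2} + z_β)² · [p₁(1−p₁) + p₂(1−p₂)] / (p₁ − p₂)²
  = (2.576 + 1.036)² · (0.77·0.23 + 0.57·0.43) / (0.20)²
  = (3.612)² · (0.1771 + 0.2451) / 0.0400
  = 13.0465 · 0.4222 / 0.0400
  = 137.71
Design effect: 1.73 × 137.71 = 238.23.
Round up → n = 239 per group.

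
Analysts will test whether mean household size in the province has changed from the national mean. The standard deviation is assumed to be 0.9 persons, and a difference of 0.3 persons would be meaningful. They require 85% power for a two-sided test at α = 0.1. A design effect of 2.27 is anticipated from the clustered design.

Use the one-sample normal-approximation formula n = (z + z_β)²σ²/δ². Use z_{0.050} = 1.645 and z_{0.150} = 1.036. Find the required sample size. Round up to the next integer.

n = 147

n = (z_{α/2} + z_β)² · σ² / δ²
  = (1.645 + 1.036)² · 0.9² / 0.3²
  = 7.1878 · 0.81 / 0.09
  = 64.69
Design effect: 2.27 × 64.69 = 146.85.
Round up → n = 147.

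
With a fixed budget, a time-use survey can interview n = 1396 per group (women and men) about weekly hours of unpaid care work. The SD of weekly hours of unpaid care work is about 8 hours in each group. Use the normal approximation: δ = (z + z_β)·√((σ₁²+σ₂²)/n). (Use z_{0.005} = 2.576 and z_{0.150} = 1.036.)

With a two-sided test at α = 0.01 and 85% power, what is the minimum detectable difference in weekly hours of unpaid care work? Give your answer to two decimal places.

Minimum detectable difference ≈ 1.09 hours

δ = (z_{α/2} + z_β) · √((σ₁²+σ₂²)/n)
  = (2.576 + 1.036) · √(128/1396)
  = 3.612 · √0.09169
  = 3.612 · 0.3028
  = 1.0937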